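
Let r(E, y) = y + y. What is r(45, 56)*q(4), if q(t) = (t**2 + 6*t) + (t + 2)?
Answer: 5152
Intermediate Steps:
r(E, y) = 2*y
q(t) = 2 + t**2 + 7*t (q(t) = (t**2 + 6*t) + (2 + t) = 2 + t**2 + 7*t)
r(45, 56)*q(4) = (2*56)*(2 + 4**2 + 7*4) = 112*(2 + 16 + 28) = 112*46 = 5152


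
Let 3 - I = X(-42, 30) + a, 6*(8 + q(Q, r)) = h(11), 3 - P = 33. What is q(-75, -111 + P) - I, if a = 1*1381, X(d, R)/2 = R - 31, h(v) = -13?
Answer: 8195/6 ≈ 1365.8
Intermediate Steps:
P = -30 (P = 3 - 1*33 = 3 - 33 = -30)
X(d, R) = -62 + 2*R (X(d, R) = 2*(R - 31) = 2*(-31 + R) = -62 + 2*R)
q(Q, r) = -61/6 (q(Q, r) = -8 + (1/6)*(-13) = -8 - 13/6 = -61/6)
a = 1381
I = -1376 (I = 3 - ((-62 + 2*30) + 1381) = 3 - ((-62 + 60) + 1381) = 3 - (-2 + 1381) = 3 - 1*1379 = 3 - 1379 = -1376)
q(-75, -111 + P) - I = -61/6 - 1*(-1376) = -61/6 + 1376 = 8195/6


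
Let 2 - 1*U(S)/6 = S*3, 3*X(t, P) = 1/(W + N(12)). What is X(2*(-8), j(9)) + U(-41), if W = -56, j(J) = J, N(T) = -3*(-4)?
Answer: 98999/132 ≈ 749.99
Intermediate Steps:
N(T) = 12
X(t, P) = -1/132 (X(t, P) = 1/(3*(-56 + 12)) = (⅓)/(-44) = (⅓)*(-1/44) = -1/132)
U(S) = 12 - 18*S (U(S) = 12 - 6*S*3 = 12 - 18*S)
X(2*(-8), j(9)) + U(-41) = -1/132 + (12 - 18*(-41)) = -1/132 + (12 + 738) = -1/132 + 750 = 98999/132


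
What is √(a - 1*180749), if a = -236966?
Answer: I*√417715 ≈ 646.31*I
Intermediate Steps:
√(a - 1*180749) = √(-236966 - 1*180749) = √(-236966 - 180749) = √(-417715) = I*√417715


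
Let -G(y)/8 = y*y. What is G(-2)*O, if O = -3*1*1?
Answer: 96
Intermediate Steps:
O = -3 (O = -3*1 = -3)
G(y) = -8*y**2 (G(y) = -8*y*y = -8*y**2)
G(-2)*O = -8*(-2)**2*(-3) = -8*4*(-3) = -32*(-3) = 96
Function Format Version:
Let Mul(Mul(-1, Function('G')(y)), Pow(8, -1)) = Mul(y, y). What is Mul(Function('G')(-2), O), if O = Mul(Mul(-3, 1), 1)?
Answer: 96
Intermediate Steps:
O = -3 (O = Mul(-3, 1) = -3)
Function('G')(y) = Mul(-8, Pow(y, 2)) (Function('G')(y) = Mul(-8, Mul(y, y)) = Mul(-8, Pow(y, 2)))
Mul(Function('G')(-2), O) = Mul(Mul(-8, Pow(-2, 2)), -3) = Mul(Mul(-8, 4), -3) = Mul(-32, -3) = 96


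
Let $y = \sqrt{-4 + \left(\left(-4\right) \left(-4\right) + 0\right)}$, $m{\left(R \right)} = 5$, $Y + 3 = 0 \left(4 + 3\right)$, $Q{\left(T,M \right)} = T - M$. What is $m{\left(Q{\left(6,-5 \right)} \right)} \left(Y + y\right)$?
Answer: $-15 + 10 \sqrt{3} \approx 2.3205$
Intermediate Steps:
$Y = -3$ ($Y = -3 + 0 \left(4 + 3\right) = -3 + 0 \cdot 7 = -3 + 0 = -3$)
$y = 2 \sqrt{3}$ ($y = \sqrt{-4 + \left(16 + 0\right)} = \sqrt{-4 + 16} = \sqrt{12} = 2 \sqrt{3} \approx 3.4641$)
$m{\left(Q{\left(6,-5 \right)} \right)} \left(Y + y\right) = 5 \left(-3 + 2 \sqrt{3}\right) = -15 + 10 \sqrt{3}$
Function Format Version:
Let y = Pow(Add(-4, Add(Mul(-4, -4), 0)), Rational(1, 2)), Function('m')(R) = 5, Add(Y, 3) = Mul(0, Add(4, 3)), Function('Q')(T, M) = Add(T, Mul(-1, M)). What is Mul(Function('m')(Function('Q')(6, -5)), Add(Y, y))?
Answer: Add(-15, Mul(10, Pow(3, Rational(1, 2)))) ≈ 2.3205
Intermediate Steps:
Y = -3 (Y = Add(-3, Mul(0, Add(4, 3))) = Add(-3, Mul(0, 7)) = Add(-3, 0) = -3)
y = Mul(2, Pow(3, Rational(1, 2))) (y = Pow(Add(-4, Add(16, 0)), Rational(1, 2)) = Pow(Add(-4, 16), Rational(1, 2)) = Pow(12, Rational(1, 2)) = Mul(2, Pow(3, Rational(1, 2))) ≈ 3.4641)
Mul(Function('m')(Function('Q')(6, -5)), Add(Y, y)) = Mul(5, Add(-3, Mul(2, Pow(3, Rational(1, 2))))) = Add(-15, Mul(10, Pow(3, Rational(1, 2))))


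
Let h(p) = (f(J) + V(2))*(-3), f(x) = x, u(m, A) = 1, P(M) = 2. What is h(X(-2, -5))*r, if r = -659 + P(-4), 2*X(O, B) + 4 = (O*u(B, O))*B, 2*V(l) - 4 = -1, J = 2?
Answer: 13797/2 ≈ 6898.5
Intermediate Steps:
V(l) = 3/2 (V(l) = 2 + (½)*(-1) = 2 - ½ = 3/2)
X(O, B) = -2 + B*O/2 (X(O, B) = -2 + ((O*1)*B)/2 = -2 + (O*B)/2 = -2 + (B*O)/2 = -2 + B*O/2)
r = -657 (r = -659 + 2 = -657)
h(p) = -21/2 (h(p) = (2 + 3/2)*(-3) = (7/2)*(-3) = -21/2)
h(X(-2, -5))*r = -21/2*(-657) = 13797/2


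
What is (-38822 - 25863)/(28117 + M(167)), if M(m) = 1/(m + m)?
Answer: -21604790/9391079 ≈ -2.3006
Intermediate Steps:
M(m) = 1/(2*m)
(-38822 - 25863)/(28117 + M(167)) = (-38822 - 25863)/(28117 + (½)/167) = -64685/(28117 + (½)*(1/167)) = -64685/(28117 + 1/334) = -64685/9391079/334 = -64685*334/9391079 = -21604790/9391079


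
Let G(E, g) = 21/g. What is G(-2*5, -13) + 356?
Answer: 4607/13 ≈ 354.38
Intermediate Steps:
G(-2*5, -13) + 356 = 21/(-13) + 356 = 21*(-1/13) + 356 = -21/13 + 356 = 4607/13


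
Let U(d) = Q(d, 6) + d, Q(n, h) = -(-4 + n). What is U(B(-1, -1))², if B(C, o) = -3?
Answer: 16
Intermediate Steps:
Q(n, h) = 4 - n
U(d) = 4 (U(d) = (4 - d) + d = 4)
U(B(-1, -1))² = 4² = 16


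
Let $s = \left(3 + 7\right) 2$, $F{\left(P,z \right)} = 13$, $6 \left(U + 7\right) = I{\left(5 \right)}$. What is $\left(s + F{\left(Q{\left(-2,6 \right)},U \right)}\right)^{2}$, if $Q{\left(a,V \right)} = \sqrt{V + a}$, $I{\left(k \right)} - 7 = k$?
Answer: $1089$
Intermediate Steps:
$I{\left(k \right)} = 7 + k$
$U = -5$ ($U = -7 + \frac{7 + 5}{6} = -7 + \frac{1}{6} \cdot 12 = -7 + 2 = -5$)
$s = 20$ ($s = 10 \cdot 2 = 20$)
$\left(s + F{\left(Q{\left(-2,6 \right)},U \right)}\right)^{2} = \left(20 + 13\right)^{2} = 33^{2} = 1089$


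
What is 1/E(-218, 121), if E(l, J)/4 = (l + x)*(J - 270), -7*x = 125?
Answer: 7/983996 ≈ 7.1138e-6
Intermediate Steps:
x = -125/7 (x = -⅐*125 = -125/7 ≈ -17.857)
E(l, J) = 4*(-270 + J)*(-125/7 + l) (E(l, J) = 4*((l - 125/7)*(J - 270)) = 4*((-125/7 + l)*(-270 + J)) = 4*((-270 + J)*(-125/7 + l)) = 4*(-270 + J)*(-125/7 + l))
1/E(-218, 121) = 1/(135000/7 - 1080*(-218) - 500/7*121 + 4*121*(-218)) = 1/(135000/7 + 235440 - 60500/7 - 105512) = 1/(983996/7) = 7/983996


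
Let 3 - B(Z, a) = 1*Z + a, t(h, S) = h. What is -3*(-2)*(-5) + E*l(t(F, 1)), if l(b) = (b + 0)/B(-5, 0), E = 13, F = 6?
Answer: -81/4 ≈ -20.250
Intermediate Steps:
B(Z, a) = 3 - Z - a (B(Z, a) = 3 - (1*Z + a) = 3 - (Z + a) = 3 + (-Z - a) = 3 - Z - a)
l(b) = b/8 (l(b) = (b + 0)/(3 - 1*(-5) - 1*0) = b/(3 + 5 + 0) = b/8)
-3*(-2)*(-5) + E*l(t(F, 1)) = -3*(-2)*(-5) + 13*((⅛)*6) = 6*(-5) + 13*(¾) = -30 + 39/4 = -81/4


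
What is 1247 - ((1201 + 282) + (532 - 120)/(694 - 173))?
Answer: -123368/521 ≈ -236.79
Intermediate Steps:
1247 - ((1201 + 282) + (532 - 120)/(694 - 173)) = 1247 - (1483 + 412/521) = 1247 - 1*773055/521 = 1247 - 773055/521 = -123368/521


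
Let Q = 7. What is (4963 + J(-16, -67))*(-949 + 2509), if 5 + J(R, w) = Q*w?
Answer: 7002840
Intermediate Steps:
J(R, w) = -5 + 7*w
(4963 + J(-16, -67))*(-949 + 2509) = (4963 + (-5 + 7*(-67)))*(-949 + 2509) = (4963 + (-5 - 469))*1560 = (4963 - 474)*1560 = 4489*1560 = 7002840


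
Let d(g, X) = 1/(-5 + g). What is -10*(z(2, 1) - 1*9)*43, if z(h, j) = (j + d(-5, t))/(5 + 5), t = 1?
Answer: 38313/10 ≈ 3831.3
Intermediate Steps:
z(h, j) = -1/100 + j/10 (z(h, j) = (j + 1/(-5 - 5))/(5 + 5) = (j + 1/(-10))/10 = (j - ⅒)*(⅒) = (-⅒ + j)*(⅒) = -1/100 + j/10)
-10*(z(2, 1) - 1*9)*43 = -10*((-1/100 + (⅒)*1) - 1*9)*43 = -10*((-1/100 + ⅒) - 9)*43 = -10*(9/100 - 9)*43 = -10*(-891/100)*43 = (891/10)*43 = 38313/10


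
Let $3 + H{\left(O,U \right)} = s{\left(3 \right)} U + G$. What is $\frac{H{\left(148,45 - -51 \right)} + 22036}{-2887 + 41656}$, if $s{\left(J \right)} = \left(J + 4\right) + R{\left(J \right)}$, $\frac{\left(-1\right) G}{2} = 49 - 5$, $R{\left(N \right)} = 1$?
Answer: $\frac{7571}{12923} \approx 0.58585$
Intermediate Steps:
$G = -88$ ($G = - 2 \left(49 - 5\right) = \left(-2\right) 44 = -88$)
$s{\left(J \right)} = 5 + J$ ($s{\left(J \right)} = \left(J + 4\right) + 1 = \left(4 + J\right) + 1 = 5 + J$)
$H{\left(O,U \right)} = -91 + 8 U$ ($H{\left(O,U \right)} = -3 + \left(\left(5 + 3\right) U - 88\right) = -3 + \left(8 U - 88\right) = -3 + \left(-88 + 8 U\right) = -91 + 8 U$)
$\frac{H{\left(148,45 - -51 \right)} + 22036}{-2887 + 41656} = \frac{\left(-91 + 8 \left(45 - -51\right)\right) + 22036}{-2887 + 41656} = \frac{\left(-91 + 8 \left(45 + 51\right)\right) + 22036}{38769} = \left(\left(-91 + 8 \cdot 96\right) + 22036\right) \frac{1}{38769} = \left(\left(-91 + 768\right) + 22036\right) \frac{1}{38769} = \left(677 + 22036\right) \frac{1}{38769} = 22713 \cdot \frac{1}{38769} = \frac{7571}{12923}$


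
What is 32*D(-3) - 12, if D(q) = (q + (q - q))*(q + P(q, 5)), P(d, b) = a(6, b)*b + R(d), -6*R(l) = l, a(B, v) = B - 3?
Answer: -1212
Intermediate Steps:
a(B, v) = -3 + B
R(l) = -l/6
P(d, b) = 3*b - d/6 (P(d, b) = (-3 + 6)*b - d/6 = 3*b - d/6)
D(q) = q*(15 + 5*q/6) (D(q) = (q + (q - q))*(q + (3*5 - q/6)) = (q + 0)*(q + (15 - q/6)) = q*(15 + 5*q/6))
32*D(-3) - 12 = 32*((5/6)*(-3)*(18 - 3)) - 12 = 32*((5/6)*(-3)*15) - 12 = 32*(-75/2) - 12 = -1200 - 12 = -1212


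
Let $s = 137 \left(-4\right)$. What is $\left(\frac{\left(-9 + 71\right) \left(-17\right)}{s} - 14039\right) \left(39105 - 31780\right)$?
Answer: $- \frac{28173114675}{274} \approx -1.0282 \cdot 10^{8}$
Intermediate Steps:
$s = -548$
$\left(\frac{\left(-9 + 71\right) \left(-17\right)}{s} - 14039\right) \left(39105 - 31780\right) = \left(\frac{\left(-9 + 71\right) \left(-17\right)}{-548} - 14039\right) \left(39105 - 31780\right) = \left(62 \left(-17\right) \left(- \frac{1}{548}\right) - 14039\right) 7325 = \left(\left(-1054\right) \left(- \frac{1}{548}\right) - 14039\right) 7325 = \left(\frac{527}{274} - 14039\right) 7325 = \left(- \frac{3846159}{274}\right) 7325 = - \frac{28173114675}{274}$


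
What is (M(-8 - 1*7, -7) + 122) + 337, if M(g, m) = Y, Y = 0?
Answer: 459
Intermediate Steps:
M(g, m) = 0
(M(-8 - 1*7, -7) + 122) + 337 = (0 + 122) + 337 = 122 + 337 = 459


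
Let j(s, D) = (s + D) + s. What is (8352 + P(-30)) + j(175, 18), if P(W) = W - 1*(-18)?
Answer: 8708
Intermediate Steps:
P(W) = 18 + W (P(W) = W + 18 = 18 + W)
j(s, D) = D + 2*s (j(s, D) = (D + s) + s = D + 2*s)
(8352 + P(-30)) + j(175, 18) = (8352 + (18 - 30)) + (18 + 2*175) = (8352 - 12) + (18 + 350) = 8340 + 368 = 8708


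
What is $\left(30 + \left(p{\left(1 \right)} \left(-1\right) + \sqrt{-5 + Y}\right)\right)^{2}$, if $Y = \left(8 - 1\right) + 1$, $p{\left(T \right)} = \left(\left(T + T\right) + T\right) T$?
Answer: $\left(27 + \sqrt{3}\right)^{2} \approx 825.53$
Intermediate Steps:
$p{\left(T \right)} = 3 T^{2}$ ($p{\left(T \right)} = \left(2 T + T\right) T = 3 T T = 3 T^{2}$)
$Y = 8$ ($Y = 7 + 1 = 8$)
$\left(30 + \left(p{\left(1 \right)} \left(-1\right) + \sqrt{-5 + Y}\right)\right)^{2} = \left(30 + \left(3 \cdot 1^{2} \left(-1\right) + \sqrt{-5 + 8}\right)\right)^{2} = \left(30 + \left(3 \cdot 1 \left(-1\right) + \sqrt{3}\right)\right)^{2} = \left(30 + \left(3 \left(-1\right) + \sqrt{3}\right)\right)^{2} = \left(30 - \left(3 - \sqrt{3}\right)\right)^{2} = \left(27 + \sqrt{3}\right)^{2}$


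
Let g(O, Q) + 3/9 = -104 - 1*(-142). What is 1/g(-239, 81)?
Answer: 3/113 ≈ 0.026549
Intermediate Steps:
g(O, Q) = 113/3 (g(O, Q) = -1/3 + (-104 - 1*(-142)) = -1/3 + (-104 + 142) = -1/3 + 38 = 113/3)
1/g(-239, 81) = 1/(113/3) = 3/113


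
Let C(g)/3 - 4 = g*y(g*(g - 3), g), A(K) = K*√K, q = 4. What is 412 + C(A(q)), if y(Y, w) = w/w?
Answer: 448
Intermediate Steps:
A(K) = K^(3/2)
y(Y, w) = 1
C(g) = 12 + 3*g (C(g) = 12 + 3*(g*1) = 12 + 3*g)
412 + C(A(q)) = 412 + (12 + 3*4^(3/2)) = 412 + (12 + 3*8) = 412 + (12 + 24) = 412 + 36 = 448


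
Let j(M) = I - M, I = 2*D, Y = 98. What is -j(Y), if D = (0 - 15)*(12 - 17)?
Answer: -52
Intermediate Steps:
D = 75 (D = -15*(-5) = 75)
I = 150 (I = 2*75 = 150)
j(M) = 150 - M
-j(Y) = -(150 - 1*98) = -(150 - 98) = -1*52 = -52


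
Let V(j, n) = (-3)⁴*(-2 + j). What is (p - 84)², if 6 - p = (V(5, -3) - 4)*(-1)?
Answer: 25921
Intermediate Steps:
V(j, n) = -162 + 81*j (V(j, n) = 81*(-2 + j) = -162 + 81*j)
p = 245 (p = 6 - ((-162 + 81*5) - 4)*(-1) = 6 - ((-162 + 405) - 4)*(-1) = 6 - (243 - 4)*(-1) = 6 - 239*(-1) = 6 - 1*(-239) = 6 + 239 = 245)
(p - 84)² = (245 - 84)² = 161² = 25921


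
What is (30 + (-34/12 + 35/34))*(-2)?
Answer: -2876/51 ≈ -56.392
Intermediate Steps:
(30 + (-34/12 + 35/34))*(-2) = (30 + (-34*1/12 + 35*(1/34)))*(-2) = (30 + (-17/6 + 35/34))*(-2) = (30 - 92/51)*(-2) = (1438/51)*(-2) = -2876/51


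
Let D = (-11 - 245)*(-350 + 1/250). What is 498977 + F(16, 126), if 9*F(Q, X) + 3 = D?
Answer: 572548622/1125 ≈ 5.0893e+5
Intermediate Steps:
D = 11199872/125 (D = -256*(-350 + 1/250) = -256*(-87499/250) = 11199872/125 ≈ 89599.)
F(Q, X) = 11199497/1125 (F(Q, X) = -⅓ + (⅑)*(11199872/125) = -⅓ + 11199872/1125 = 11199497/1125)
498977 + F(16, 126) = 498977 + 11199497/1125 = 572548622/1125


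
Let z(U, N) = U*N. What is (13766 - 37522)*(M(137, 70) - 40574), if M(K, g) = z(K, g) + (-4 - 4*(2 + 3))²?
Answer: 722372448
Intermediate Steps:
z(U, N) = N*U
M(K, g) = 576 + K*g (M(K, g) = g*K + (-4 - 4*(2 + 3))² = K*g + (-4 - 4*5)² = K*g + (-4 - 20)² = K*g + (-24)² = K*g + 576 = 576 + K*g)
(13766 - 37522)*(M(137, 70) - 40574) = (13766 - 37522)*((576 + 137*70) - 40574) = -23756*((576 + 9590) - 40574) = -23756*(10166 - 40574) = -23756*(-30408) = 722372448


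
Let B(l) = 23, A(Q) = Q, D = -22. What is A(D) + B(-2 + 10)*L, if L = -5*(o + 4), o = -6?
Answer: 208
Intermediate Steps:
L = 10 (L = -5*(-6 + 4) = -5*(-2) = 10)
A(D) + B(-2 + 10)*L = -22 + 23*10 = -22 + 230 = 208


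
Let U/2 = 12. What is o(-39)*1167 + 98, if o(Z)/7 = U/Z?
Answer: -64078/13 ≈ -4929.1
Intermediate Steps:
U = 24 (U = 2*12 = 24)
o(Z) = 168/Z (o(Z) = 7*(24/Z) = 168/Z)
o(-39)*1167 + 98 = (168/(-39))*1167 + 98 = (168*(-1/39))*1167 + 98 = -56/13*1167 + 98 = -65352/13 + 98 = -64078/13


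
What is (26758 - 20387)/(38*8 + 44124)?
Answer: 6371/44428 ≈ 0.14340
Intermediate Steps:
(26758 - 20387)/(38*8 + 44124) = 6371/(304 + 44124) = 6371/44428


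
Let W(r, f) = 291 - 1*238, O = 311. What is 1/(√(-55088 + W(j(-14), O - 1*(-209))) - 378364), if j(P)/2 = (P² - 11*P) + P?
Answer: -378364/143159371531 - 3*I*√6115/143159371531 ≈ -2.643e-6 - 1.6387e-9*I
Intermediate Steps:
j(P) = -20*P + 2*P² (j(P) = 2*((P² - 11*P) + P) = 2*(P² - 10*P) = -20*P + 2*P²)
W(r, f) = 53 (W(r, f) = 291 - 238 = 53)
1/(√(-55088 + W(j(-14), O - 1*(-209))) - 378364) = 1/(√(-55088 + 53) - 378364) = 1/(√(-55035) - 378364) = 1/(3*I*√6115 - 378364) = 1/(-378364 + 3*I*√6115)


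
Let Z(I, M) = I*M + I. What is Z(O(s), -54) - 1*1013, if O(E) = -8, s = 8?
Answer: -589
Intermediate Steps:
Z(I, M) = I + I*M
Z(O(s), -54) - 1*1013 = -8*(1 - 54) - 1*1013 = -8*(-53) - 1013 = 424 - 1013 = -589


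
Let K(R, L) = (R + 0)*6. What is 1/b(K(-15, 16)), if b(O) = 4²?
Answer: 1/16 ≈ 0.062500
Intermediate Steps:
K(R, L) = 6*R (K(R, L) = R*6 = 6*R)
b(O) = 16
1/b(K(-15, 16)) = 1/16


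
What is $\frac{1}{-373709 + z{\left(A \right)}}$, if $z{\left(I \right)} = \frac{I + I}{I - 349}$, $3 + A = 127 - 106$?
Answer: $- \frac{331}{123697715} \approx -2.6759 \cdot 10^{-6}$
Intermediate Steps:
$A = 18$ ($A = -3 + \left(127 - 106\right) = -3 + 21 = 18$)
$z{\left(I \right)} = \frac{2 I}{-349 + I}$
$\frac{1}{-373709 + z{\left(A \right)}} = \frac{1}{-373709 + 2 \cdot 18 \frac{1}{-349 + 18}} = \frac{1}{-373709 + 2 \cdot 18 \frac{1}{-331}} = \frac{1}{-373709 + 2 \cdot 18 \left(- \frac{1}{331}\right)} = \frac{1}{-373709 - \frac{36}{331}} = \frac{1}{- \frac{123697715}{331}} = - \frac{331}{123697715}$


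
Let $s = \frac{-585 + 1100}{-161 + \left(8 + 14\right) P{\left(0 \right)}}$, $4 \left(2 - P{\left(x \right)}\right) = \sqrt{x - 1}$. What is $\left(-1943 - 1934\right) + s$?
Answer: $- \frac{212999149}{54877} + \frac{11330 i}{54877} \approx -3881.4 + 0.20646 i$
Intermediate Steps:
$P{\left(x \right)} = 2 - \frac{\sqrt{-1 + x}}{4}$ ($P{\left(x \right)} = 2 - \frac{\sqrt{x - 1}}{4} = 2 - \frac{\sqrt{-1 + x}}{4}$)
$s = \frac{2060 \left(-117 + \frac{11 i}{2}\right)}{54877}$ ($s = \frac{-585 + 1100}{-161 + \left(8 + 14\right) \left(2 - \frac{\sqrt{-1 + 0}}{4}\right)} = \frac{515}{-161 + 22 \left(2 - \frac{\sqrt{-1}}{4}\right)} = \frac{515}{-161 + 22 \left(2 - \frac{i}{4}\right)} = \frac{515}{-161 + \left(44 - \frac{11 i}{2}\right)} = \frac{515}{-117 - \frac{11 i}{2}} = 515 \frac{4 \left(-117 + \frac{11 i}{2}\right)}{54877} = \frac{2060 \left(-117 + \frac{11 i}{2}\right)}{54877} \approx -4.392 + 0.20646 i$)
$\left(-1943 - 1934\right) + s = \left(-1943 - 1934\right) - \left(\frac{241020}{54877} - \frac{11330 i}{54877}\right) = -3877 - \left(\frac{241020}{54877} - \frac{11330 i}{54877}\right) = - \frac{212999149}{54877} + \frac{11330 i}{54877}$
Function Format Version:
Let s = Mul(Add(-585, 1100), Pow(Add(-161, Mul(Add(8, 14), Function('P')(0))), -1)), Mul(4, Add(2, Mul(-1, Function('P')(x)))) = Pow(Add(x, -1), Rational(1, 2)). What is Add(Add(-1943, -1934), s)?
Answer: Add(Rational(-212999149, 54877), Mul(Rational(11330, 54877), I)) ≈ Add(-3881.4, Mul(0.20646, I))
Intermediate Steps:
Function('P')(x) = Add(2, Mul(Rational(-1, 4), Pow(Add(-1, x), Rational(1, 2)))) (Function('P')(x) = Add(2, Mul(Rational(-1, 4), Pow(Add(x, -1), Rational(1, 2)))) = Add(2, Mul(Rational(-1, 4), Pow(Add(-1, x), Rational(1, 2)))))
s = Mul(Rational(2060, 54877), Add(-117, Mul(Rational(11, 2), I))) (s = Mul(Add(-585, 1100), Pow(Add(-161, Mul(Add(8, 14), Add(2, Mul(Rational(-1, 4), Pow(Add(-1, 0), Rational(1, 2)))))), -1)) = Mul(515, Pow(Add(-161, Mul(22, Add(2, Mul(Rational(-1, 4), Pow(-1, Rational(1, 2)))))), -1)) = Mul(515, Pow(Add(-161, Mul(22, Add(2, Mul(Rational(-1, 4), I)))), -1)) = Mul(515, Pow(Add(-161, Add(44, Mul(Rational(-11, 2), I))), -1)) = Mul(515, Pow(Add(-117, Mul(Rational(-11, 2), I)), -1)) = Mul(515, Mul(Rational(4, 54877), Add(-117, Mul(Rational(11, 2), I)))) = Mul(Rational(2060, 54877), Add(-117, Mul(Rational(11, 2), I))) ≈ Add(-4.3920, Mul(0.20646, I)))
Add(Add(-1943, -1934), s) = Add(Add(-1943, -1934), Add(Rational(-241020, 54877), Mul(Rational(11330, 54877), I))) = Add(-3877, Add(Rational(-241020, 54877), Mul(Rational(11330, 54877), I))) = Add(Rational(-212999149, 54877), Mul(Rational(11330, 54877), I))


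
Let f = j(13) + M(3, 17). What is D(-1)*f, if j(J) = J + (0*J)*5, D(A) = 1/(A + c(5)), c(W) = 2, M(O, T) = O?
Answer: 16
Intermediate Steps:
D(A) = 1/(2 + A) (D(A) = 1/(A + 2) = 1/(2 + A))
j(J) = J (j(J) = J + 0*5 = J + 0 = J)
f = 16 (f = 13 + 3 = 16)
D(-1)*f = 16/(2 - 1) = 16/1 = 1*16 = 16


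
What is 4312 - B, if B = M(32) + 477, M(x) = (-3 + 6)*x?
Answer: 3739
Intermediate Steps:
M(x) = 3*x
B = 573 (B = 3*32 + 477 = 96 + 477 = 573)
4312 - B = 4312 - 1*573 = 4312 - 573 = 3739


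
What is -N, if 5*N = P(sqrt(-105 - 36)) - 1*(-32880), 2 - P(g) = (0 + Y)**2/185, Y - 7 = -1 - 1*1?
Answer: -1216629/185 ≈ -6576.4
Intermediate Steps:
Y = 5 (Y = 7 + (-1 - 1*1) = 7 + (-1 - 1) = 7 - 2 = 5)
P(g) = 69/37 (P(g) = 2 - (0 + 5)**2/185 = 2 - 5**2/185 = 2 - 25/185 = 2 - 1*5/37 = 2 - 5/37 = 69/37)
N = 1216629/185 (N = (69/37 - 1*(-32880))/5 = (69/37 + 32880)/5 = (1/5)*(1216629/37) = 1216629/185 ≈ 6576.4)
-N = -1*1216629/185 = -1216629/185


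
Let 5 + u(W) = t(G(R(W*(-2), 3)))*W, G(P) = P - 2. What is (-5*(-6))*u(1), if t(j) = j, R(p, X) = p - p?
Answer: -210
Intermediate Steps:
R(p, X) = 0
G(P) = -2 + P
u(W) = -5 - 2*W (u(W) = -5 + (-2 + 0)*W = -5 - 2*W)
(-5*(-6))*u(1) = (-5*(-6))*(-5 - 2*1) = 30*(-5 - 2) = 30*(-7) = -210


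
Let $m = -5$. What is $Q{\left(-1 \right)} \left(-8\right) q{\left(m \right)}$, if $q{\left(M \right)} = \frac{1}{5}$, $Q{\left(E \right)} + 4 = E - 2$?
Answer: $\frac{56}{5} \approx 11.2$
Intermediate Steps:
$Q{\left(E \right)} = -6 + E$ ($Q{\left(E \right)} = -4 + \left(E - 2\right) = -4 + \left(-2 + E\right) = -6 + E$)
$q{\left(M \right)} = \frac{1}{5}$
$Q{\left(-1 \right)} \left(-8\right) q{\left(m \right)} = \left(-6 - 1\right) \left(-8\right) \frac{1}{5} = \left(-7\right) \left(-8\right) \frac{1}{5} = 56 \cdot \frac{1}{5} = \frac{56}{5}$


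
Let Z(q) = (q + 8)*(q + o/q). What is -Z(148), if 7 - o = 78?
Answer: -851487/37 ≈ -23013.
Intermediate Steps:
o = -71 (o = 7 - 1*78 = 7 - 78 = -71)
Z(q) = (8 + q)*(q - 71/q) (Z(q) = (q + 8)*(q - 71/q) = (8 + q)*(q - 71/q))
-Z(148) = -(-71 + 148² - 568/148 + 8*148) = -(-71 + 21904 - 568*1/148 + 1184) = -(-71 + 21904 - 142/37 + 1184) = -1*851487/37 = -851487/37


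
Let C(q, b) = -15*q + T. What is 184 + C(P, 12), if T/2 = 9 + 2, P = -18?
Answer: 476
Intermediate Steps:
T = 22 (T = 2*(9 + 2) = 2*11 = 22)
C(q, b) = 22 - 15*q (C(q, b) = -15*q + 22 = 22 - 15*q)
184 + C(P, 12) = 184 + (22 - 15*(-18)) = 184 + (22 + 270) = 184 + 292 = 476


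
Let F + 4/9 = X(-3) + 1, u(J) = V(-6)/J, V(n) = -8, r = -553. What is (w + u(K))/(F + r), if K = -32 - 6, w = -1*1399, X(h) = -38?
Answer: 239193/100966 ≈ 2.3690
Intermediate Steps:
w = -1399
K = -38
u(J) = -8/J
F = -337/9 (F = -4/9 + (-38 + 1) = -4/9 - 37 = -337/9 ≈ -37.444)
(w + u(K))/(F + r) = (-1399 - 8/(-38))/(-337/9 - 553) = (-1399 - 8*(-1/38))/(-5314/9) = (-1399 + 4/19)*(-9/5314) = -26577/19*(-9/5314) = 239193/100966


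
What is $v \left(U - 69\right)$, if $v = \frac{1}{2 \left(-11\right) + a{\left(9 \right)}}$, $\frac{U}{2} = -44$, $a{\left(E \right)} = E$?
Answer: $\frac{157}{13} \approx 12.077$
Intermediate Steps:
$U = -88$ ($U = 2 \left(-44\right) = -88$)
$v = - \frac{1}{13}$ ($v = \frac{1}{2 \left(-11\right) + 9} = \frac{1}{-22 + 9} = \frac{1}{-13} = - \frac{1}{13} \approx -0.076923$)
$v \left(U - 69\right) = - \frac{-88 - 69}{13} = \left(- \frac{1}{13}\right) \left(-157\right) = \frac{157}{13}$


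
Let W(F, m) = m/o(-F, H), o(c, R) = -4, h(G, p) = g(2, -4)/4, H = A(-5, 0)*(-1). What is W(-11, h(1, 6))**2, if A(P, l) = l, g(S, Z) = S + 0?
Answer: 1/64 ≈ 0.015625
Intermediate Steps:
g(S, Z) = S
H = 0 (H = 0*(-1) = 0)
h(G, p) = 1/2 (h(G, p) = 2/4 = 2*(1/4) = 1/2)
W(F, m) = -m/4 (W(F, m) = m/(-4) = m*(-1/4) = -m/4)
W(-11, h(1, 6))**2 = (-1/4*1/2)**2 = (-1/8)**2 = 1/64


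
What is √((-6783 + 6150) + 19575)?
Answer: √18942 ≈ 137.63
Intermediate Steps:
√((-6783 + 6150) + 19575) = √(-633 + 19575) = √18942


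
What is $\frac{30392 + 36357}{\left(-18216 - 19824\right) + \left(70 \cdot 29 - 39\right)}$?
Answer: $- \frac{66749}{36049} \approx -1.8516$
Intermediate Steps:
$\frac{30392 + 36357}{\left(-18216 - 19824\right) + \left(70 \cdot 29 - 39\right)} = \frac{66749}{\left(-18216 - 19824\right) + \left(2030 - 39\right)} = \frac{66749}{-38040 + 1991} = \frac{66749}{-36049} = 66749 \left(- \frac{1}{36049}\right) = - \frac{66749}{36049}$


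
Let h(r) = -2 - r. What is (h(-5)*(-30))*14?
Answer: -1260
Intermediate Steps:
(h(-5)*(-30))*14 = ((-2 - 1*(-5))*(-30))*14 = ((-2 + 5)*(-30))*14 = (3*(-30))*14 = -90*14 = -1260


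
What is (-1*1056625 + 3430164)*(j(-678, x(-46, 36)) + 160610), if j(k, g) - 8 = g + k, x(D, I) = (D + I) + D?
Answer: 379490909476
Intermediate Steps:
x(D, I) = I + 2*D
j(k, g) = 8 + g + k (j(k, g) = 8 + (g + k) = 8 + g + k)
(-1*1056625 + 3430164)*(j(-678, x(-46, 36)) + 160610) = (-1*1056625 + 3430164)*((8 + (36 + 2*(-46)) - 678) + 160610) = (-1056625 + 3430164)*((8 + (36 - 92) - 678) + 160610) = 2373539*((8 - 56 - 678) + 160610) = 2373539*(-726 + 160610) = 2373539*159884 = 379490909476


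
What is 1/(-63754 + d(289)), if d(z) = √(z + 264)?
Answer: -63754/4064571963 - √553/4064571963 ≈ -1.5691e-5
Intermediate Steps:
d(z) = √(264 + z)
1/(-63754 + d(289)) = 1/(-63754 + √(264 + 289)) = 1/(-63754 + √553)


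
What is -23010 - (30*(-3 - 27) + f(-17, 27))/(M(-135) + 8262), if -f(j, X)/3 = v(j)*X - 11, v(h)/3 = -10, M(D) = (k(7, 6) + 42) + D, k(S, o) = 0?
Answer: -62656751/2723 ≈ -23010.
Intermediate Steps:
M(D) = 42 + D (M(D) = (0 + 42) + D = 42 + D)
v(h) = -30 (v(h) = 3*(-10) = -30)
f(j, X) = 33 + 90*X (f(j, X) = -3*(-30*X - 11) = -3*(-11 - 30*X) = 33 + 90*X)
-23010 - (30*(-3 - 27) + f(-17, 27))/(M(-135) + 8262) = -23010 - (30*(-3 - 27) + (33 + 90*27))/((42 - 135) + 8262) = -23010 - (30*(-30) + (33 + 2430))/(-93 + 8262) = -23010 - (-900 + 2463)/8169 = -23010 - 1563/8169 = -23010 - 1*521/2723 = -23010 - 521/2723 = -62656751/2723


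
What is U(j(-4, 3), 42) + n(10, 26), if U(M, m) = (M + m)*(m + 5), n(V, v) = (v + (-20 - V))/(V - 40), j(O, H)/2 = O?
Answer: 23972/15 ≈ 1598.1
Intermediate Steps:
j(O, H) = 2*O
n(V, v) = (-20 + v - V)/(-40 + V)
U(M, m) = (5 + m)*(M + m) (U(M, m) = (M + m)*(5 + m) = (5 + m)*(M + m))
U(j(-4, 3), 42) + n(10, 26) = (42² + 5*(2*(-4)) + 5*42 + (2*(-4))*42) + (-20 + 26 - 1*10)/(-40 + 10) = (1764 + 5*(-8) + 210 - 8*42) + (-20 + 26 - 10)/(-30) = (1764 - 40 + 210 - 336) - 1/30*(-4) = 1598 + 2/15 = 23972/15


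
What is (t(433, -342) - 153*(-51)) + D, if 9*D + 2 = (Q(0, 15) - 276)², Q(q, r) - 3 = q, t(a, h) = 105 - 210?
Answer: 143809/9 ≈ 15979.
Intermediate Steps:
t(a, h) = -105
Q(q, r) = 3 + q
D = 74527/9 (D = -2/9 + ((3 + 0) - 276)²/9 = -2/9 + (3 - 276)²/9 = -2/9 + (⅑)*(-273)² = -2/9 + (⅑)*74529 = -2/9 + 8281 = 74527/9 ≈ 8280.8)
(t(433, -342) - 153*(-51)) + D = (-105 - 153*(-51)) + 74527/9 = (-105 + 7803) + 74527/9 = 7698 + 74527/9 = 143809/9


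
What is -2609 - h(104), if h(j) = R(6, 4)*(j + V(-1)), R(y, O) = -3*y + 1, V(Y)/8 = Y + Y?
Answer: -1113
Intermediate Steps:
V(Y) = 16*Y (V(Y) = 8*(Y + Y) = 8*(2*Y) = 16*Y)
R(y, O) = 1 - 3*y
h(j) = 272 - 17*j (h(j) = (1 - 3*6)*(j + 16*(-1)) = (1 - 18)*(j - 16) = -17*(-16 + j) = 272 - 17*j)
-2609 - h(104) = -2609 - (272 - 17*104) = -2609 - (272 - 1768) = -2609 - 1*(-1496) = -2609 + 1496 = -1113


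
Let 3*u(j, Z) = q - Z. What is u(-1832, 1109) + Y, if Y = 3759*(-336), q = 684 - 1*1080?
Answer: -3790577/3 ≈ -1.2635e+6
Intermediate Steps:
q = -396 (q = 684 - 1080 = -396)
u(j, Z) = -132 - Z/3 (u(j, Z) = (-396 - Z)/3 = -132 - Z/3)
Y = -1263024
u(-1832, 1109) + Y = (-132 - ⅓*1109) - 1263024 = (-132 - 1109/3) - 1263024 = -1505/3 - 1263024 = -3790577/3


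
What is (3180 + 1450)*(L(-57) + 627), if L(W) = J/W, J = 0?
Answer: 2903010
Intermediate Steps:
L(W) = 0 (L(W) = 0/W = 0)
(3180 + 1450)*(L(-57) + 627) = (3180 + 1450)*(0 + 627) = 4630*627 = 2903010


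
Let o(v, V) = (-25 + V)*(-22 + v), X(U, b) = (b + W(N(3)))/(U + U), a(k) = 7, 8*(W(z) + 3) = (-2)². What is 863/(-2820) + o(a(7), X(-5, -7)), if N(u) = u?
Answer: 254113/705 ≈ 360.44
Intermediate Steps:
W(z) = -5/2 (W(z) = -3 + (⅛)*(-2)² = -3 + (⅛)*4 = -3 + ½ = -5/2)
X(U, b) = (-5/2 + b)/(2*U) (X(U, b) = (b - 5/2)/(U + U) = (-5/2 + b)/((2*U)) = (-5/2 + b)*(1/(2*U)) = (-5/2 + b)/(2*U))
863/(-2820) + o(a(7), X(-5, -7)) = 863/(-2820) + (550 - 25*7 - 11*(-5 + 2*(-7))/(2*(-5)) + ((¼)*(-5 + 2*(-7))/(-5))*7) = 863*(-1/2820) + (550 - 175 - 11*(-1)*(-5 - 14)/(2*5) + ((¼)*(-⅕)*(-5 - 14))*7) = -863/2820 + (550 - 175 - 11*(-1)*(-19)/(2*5) + ((¼)*(-⅕)*(-19))*7) = -863/2820 + (550 - 175 - 22*19/20 + (19/20)*7) = -863/2820 + (550 - 175 - 209/10 + 133/20) = -863/2820 + 1443/4 = 254113/705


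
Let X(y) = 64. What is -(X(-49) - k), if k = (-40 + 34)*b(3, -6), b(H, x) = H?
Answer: -82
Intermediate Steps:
k = -18 (k = (-40 + 34)*3 = -6*3 = -18)
-(X(-49) - k) = -(64 - 1*(-18)) = -(64 + 18) = -1*82 = -82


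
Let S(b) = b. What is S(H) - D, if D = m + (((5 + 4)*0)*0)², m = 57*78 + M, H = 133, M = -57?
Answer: -4256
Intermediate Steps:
m = 4389 (m = 57*78 - 57 = 4446 - 57 = 4389)
D = 4389 (D = 4389 + (((5 + 4)*0)*0)² = 4389 + ((9*0)*0)² = 4389 + (0*0)² = 4389 + 0² = 4389 + 0 = 4389)
S(H) - D = 133 - 1*4389 = 133 - 4389 = -4256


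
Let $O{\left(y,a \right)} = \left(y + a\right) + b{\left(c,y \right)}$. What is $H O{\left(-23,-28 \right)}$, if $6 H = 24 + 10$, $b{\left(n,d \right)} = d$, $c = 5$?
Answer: $- \frac{1258}{3} \approx -419.33$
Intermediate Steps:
$O{\left(y,a \right)} = a + 2 y$ ($O{\left(y,a \right)} = \left(y + a\right) + y = \left(a + y\right) + y = a + 2 y$)
$H = \frac{17}{3}$ ($H = \frac{24 + 10}{6} = \frac{1}{6} \cdot 34 = \frac{17}{3} \approx 5.6667$)
$H O{\left(-23,-28 \right)} = \frac{17 \left(-28 + 2 \left(-23\right)\right)}{3} = \frac{17 \left(-28 - 46\right)}{3} = \frac{17}{3} \left(-74\right) = - \frac{1258}{3}$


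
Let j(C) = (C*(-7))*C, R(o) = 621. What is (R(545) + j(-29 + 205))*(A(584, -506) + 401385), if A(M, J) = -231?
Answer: -86733907494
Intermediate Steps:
j(C) = -7*C² (j(C) = (-7*C)*C = -7*C²)
(R(545) + j(-29 + 205))*(A(584, -506) + 401385) = (621 - 7*(-29 + 205)²)*(-231 + 401385) = (621 - 7*176²)*401154 = (621 - 7*30976)*401154 = (621 - 216832)*401154 = -216211*401154 = -86733907494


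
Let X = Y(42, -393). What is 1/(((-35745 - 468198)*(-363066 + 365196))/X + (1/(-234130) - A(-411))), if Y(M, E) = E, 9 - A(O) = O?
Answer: 30671030/83758722126169 ≈ 3.6618e-7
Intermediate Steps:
A(O) = 9 - O
X = -393
1/(((-35745 - 468198)*(-363066 + 365196))/X + (1/(-234130) - A(-411))) = 1/(((-35745 - 468198)*(-363066 + 365196))/(-393) + (1/(-234130) - (9 - 1*(-411)))) = 1/(-503943*2130*(-1/393) + (-1/234130 - (9 + 411))) = 1/(-1073398590*(-1/393) + (-1/234130 - 1*420)) = 1/(357799530/131 + (-1/234130 - 420)) = 1/(357799530/131 - 98334601/234130) = 1/(83758722126169/30671030) = 30671030/83758722126169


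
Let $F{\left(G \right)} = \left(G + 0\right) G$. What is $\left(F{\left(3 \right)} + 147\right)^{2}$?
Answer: $24336$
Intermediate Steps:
$F{\left(G \right)} = G^{2}$ ($F{\left(G \right)} = G G = G^{2}$)
$\left(F{\left(3 \right)} + 147\right)^{2} = \left(3^{2} + 147\right)^{2} = \left(9 + 147\right)^{2} = 156^{2} = 24336$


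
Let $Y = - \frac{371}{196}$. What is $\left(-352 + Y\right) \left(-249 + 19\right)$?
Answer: $\frac{1139535}{14} \approx 81395.0$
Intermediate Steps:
$Y = - \frac{53}{28}$ ($Y = \left(-371\right) \frac{1}{196} = - \frac{53}{28} \approx -1.8929$)
$\left(-352 + Y\right) \left(-249 + 19\right) = \left(-352 - \frac{53}{28}\right) \left(-249 + 19\right) = \left(- \frac{9909}{28}\right) \left(-230\right) = \frac{1139535}{14}$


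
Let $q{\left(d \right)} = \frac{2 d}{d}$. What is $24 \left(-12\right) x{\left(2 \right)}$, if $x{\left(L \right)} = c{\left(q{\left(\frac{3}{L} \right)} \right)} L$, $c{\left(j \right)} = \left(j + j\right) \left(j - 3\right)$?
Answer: $2304$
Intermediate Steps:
$q{\left(d \right)} = 2$
$c{\left(j \right)} = 2 j \left(-3 + j\right)$
$x{\left(L \right)} = - 4 L$ ($x{\left(L \right)} = 2 \cdot 2 \left(-3 + 2\right) L = 2 \cdot 2 \left(-1\right) L = - 4 L$)
$24 \left(-12\right) x{\left(2 \right)} = 24 \left(-12\right) \left(\left(-4\right) 2\right) = \left(-288\right) \left(-8\right) = 2304$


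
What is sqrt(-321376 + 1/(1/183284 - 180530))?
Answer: 2*I*sqrt(9773695697992094977944587)/11029420173 ≈ 566.9*I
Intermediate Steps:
sqrt(-321376 + 1/(1/183284 - 180530)) = sqrt(-321376 + 1/(-33088260519/183284)) = sqrt(-321376 - 183284/33088260519) = sqrt(-10633772812737428/33088260519) = 2*I*sqrt(9773695697992094977944587)/11029420173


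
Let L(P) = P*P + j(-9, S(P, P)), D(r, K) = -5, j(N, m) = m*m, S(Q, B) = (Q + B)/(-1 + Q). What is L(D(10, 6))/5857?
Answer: 250/52713 ≈ 0.0047427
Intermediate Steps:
S(Q, B) = (B + Q)/(-1 + Q)
j(N, m) = m²
L(P) = P² + 4*P²/(-1 + P)² (L(P) = P*P + ((P + P)/(-1 + P))² = P² + ((2*P)/(-1 + P))² = P² + (2*P/(-1 + P))² = P² + 4*P²/(-1 + P)²)
L(D(10, 6))/5857 = ((-5)² + 4*(-5)²/(-1 - 5)²)/5857 = (25 + 4*25/(-6)²)*(1/5857) = (25 + 4*25*(1/36))*(1/5857) = (25 + 25/9)*(1/5857) = (250/9)*(1/5857) = 250/52713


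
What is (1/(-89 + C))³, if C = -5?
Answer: -1/830584 ≈ -1.2040e-6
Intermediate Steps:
(1/(-89 + C))³ = (1/(-89 - 5))³ = (1/(-94))³ = (-1/94)³ = -1/830584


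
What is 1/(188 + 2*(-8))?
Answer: 1/172 ≈ 0.0058140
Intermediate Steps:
1/(188 + 2*(-8)) = 1/(188 - 16) = 1/172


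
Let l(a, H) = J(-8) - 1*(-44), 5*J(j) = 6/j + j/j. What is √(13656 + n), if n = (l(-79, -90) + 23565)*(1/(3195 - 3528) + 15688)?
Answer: √456360428606555/1110 ≈ 19246.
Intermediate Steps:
J(j) = ⅕ + 6/(5*j) (J(j) = (6/j + j/j)/5 = (6/j + 1)/5 = (1 + 6/j)/5 = ⅕ + 6/(5*j))
l(a, H) = 881/20 (l(a, H) = (⅕)*(6 - 8)/(-8) - 1*(-44) = (⅕)*(-⅛)*(-2) + 44 = 1/20 + 44 = 881/20)
n = 2466722178643/6660 (n = (881/20 + 23565)*(1/(3195 - 3528) + 15688) = 472181*(1/(-333) + 15688)/20 = 472181*(-1/333 + 15688)/20 = (472181/20)*(5224103/333) = 2466722178643/6660 ≈ 3.7038e+8)
√(13656 + n) = √(13656 + 2466722178643/6660) = √(2466813127603/6660) = √456360428606555/1110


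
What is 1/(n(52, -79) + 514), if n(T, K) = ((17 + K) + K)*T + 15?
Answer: -1/6803 ≈ -0.00014699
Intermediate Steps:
n(T, K) = 15 + T*(17 + 2*K) (n(T, K) = (17 + 2*K)*T + 15 = T*(17 + 2*K) + 15 = 15 + T*(17 + 2*K))
1/(n(52, -79) + 514) = 1/((15 + 17*52 + 2*(-79)*52) + 514) = 1/((15 + 884 - 8216) + 514) = 1/(-7317 + 514) = 1/(-6803) = -1/6803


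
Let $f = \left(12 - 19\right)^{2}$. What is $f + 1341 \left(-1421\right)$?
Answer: $-1905512$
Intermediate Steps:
$f = 49$ ($f = \left(-7\right)^{2} = 49$)
$f + 1341 \left(-1421\right) = 49 + 1341 \left(-1421\right) = 49 - 1905561 = -1905512$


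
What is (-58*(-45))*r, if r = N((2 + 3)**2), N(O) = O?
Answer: 65250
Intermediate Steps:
r = 25 (r = (2 + 3)**2 = 5**2 = 25)
(-58*(-45))*r = -58*(-45)*25 = 2610*25 = 65250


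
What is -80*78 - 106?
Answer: -6346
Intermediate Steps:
-80*78 - 106 = -6240 - 106 = -6346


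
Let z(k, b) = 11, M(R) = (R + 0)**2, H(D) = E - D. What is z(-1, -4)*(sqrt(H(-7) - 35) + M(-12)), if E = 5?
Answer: 1584 + 11*I*sqrt(23) ≈ 1584.0 + 52.754*I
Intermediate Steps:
H(D) = 5 - D
M(R) = R**2
z(-1, -4)*(sqrt(H(-7) - 35) + M(-12)) = 11*(sqrt((5 - 1*(-7)) - 35) + (-12)**2) = 11*(sqrt((5 + 7) - 35) + 144) = 11*(sqrt(12 - 35) + 144) = 11*(sqrt(-23) + 144) = 11*(I*sqrt(23) + 144) = 11*(144 + I*sqrt(23)) = 1584 + 11*I*sqrt(23)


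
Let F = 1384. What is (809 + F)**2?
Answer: 4809249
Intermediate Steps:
(809 + F)**2 = (809 + 1384)**2 = 2193**2 = 4809249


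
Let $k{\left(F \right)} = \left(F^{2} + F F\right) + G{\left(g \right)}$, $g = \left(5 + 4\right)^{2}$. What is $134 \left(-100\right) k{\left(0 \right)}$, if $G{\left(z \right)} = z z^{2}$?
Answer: $-7121309400$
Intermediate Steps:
$g = 81$ ($g = 9^{2} = 81$)
$G{\left(z \right)} = z^{3}$
$k{\left(F \right)} = 531441 + 2 F^{2}$ ($k{\left(F \right)} = \left(F^{2} + F F\right) + 81^{3} = \left(F^{2} + F^{2}\right) + 531441 = 2 F^{2} + 531441 = 531441 + 2 F^{2}$)
$134 \left(-100\right) k{\left(0 \right)} = 134 \left(-100\right) \left(531441 + 2 \cdot 0^{2}\right) = - 13400 \left(531441 + 2 \cdot 0\right) = - 13400 \left(531441 + 0\right) = \left(-13400\right) 531441 = -7121309400$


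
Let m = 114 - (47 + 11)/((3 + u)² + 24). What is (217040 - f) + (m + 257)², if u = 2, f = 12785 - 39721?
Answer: 914157017/2401 ≈ 3.8074e+5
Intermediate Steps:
f = -26936
m = 5528/49 (m = 114 - (47 + 11)/((3 + 2)² + 24) = 114 - 58/(5² + 24) = 114 - 58/(25 + 24) = 114 - 58/49 = 5528/49 ≈ 112.82)
(217040 - f) + (m + 257)² = (217040 - 1*(-26936)) + (5528/49 + 257)² = (217040 + 26936) + (18121/49)² = 243976 + 328370641/2401 = 914157017/2401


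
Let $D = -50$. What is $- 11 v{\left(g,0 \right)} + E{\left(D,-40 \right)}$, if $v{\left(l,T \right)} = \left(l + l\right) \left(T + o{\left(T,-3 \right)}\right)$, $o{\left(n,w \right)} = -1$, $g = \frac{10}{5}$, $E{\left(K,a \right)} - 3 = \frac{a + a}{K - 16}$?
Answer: $\frac{1591}{33} \approx 48.212$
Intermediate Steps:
$E{\left(K,a \right)} = 3 + \frac{2 a}{-16 + K}$ ($E{\left(K,a \right)} = 3 + \frac{a + a}{K - 16} = 3 + \frac{2 a}{-16 + K}$)
$g = 2$ ($g = 10 \cdot \frac{1}{5} = 2$)
$v{\left(l,T \right)} = 2 l \left(-1 + T\right)$ ($v{\left(l,T \right)} = \left(l + l\right) \left(T - 1\right) = 2 l \left(-1 + T\right)$)
$- 11 v{\left(g,0 \right)} + E{\left(D,-40 \right)} = - 11 \cdot 2 \cdot 2 \left(-1 + 0\right) + \frac{-48 + 2 \left(-40\right) + 3 \left(-50\right)}{-16 - 50} = - 11 \cdot 2 \cdot 2 \left(-1\right) + \frac{-48 - 80 - 150}{-66} = \left(-11\right) \left(-4\right) - - \frac{139}{33} = 44 + \frac{139}{33} = \frac{1591}{33}$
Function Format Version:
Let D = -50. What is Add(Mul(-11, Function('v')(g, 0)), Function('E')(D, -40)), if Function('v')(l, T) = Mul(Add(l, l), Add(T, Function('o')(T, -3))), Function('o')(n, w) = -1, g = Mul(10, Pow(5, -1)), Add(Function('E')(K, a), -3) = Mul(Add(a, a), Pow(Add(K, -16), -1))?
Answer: Rational(1591, 33) ≈ 48.212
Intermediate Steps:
Function('E')(K, a) = Add(3, Mul(2, a, Pow(Add(-16, K), -1))) (Function('E')(K, a) = Add(3, Mul(Add(a, a), Pow(Add(K, -16), -1))) = Add(3, Mul(Mul(2, a), Pow(Add(-16, K), -1))) = Add(3, Mul(2, a, Pow(Add(-16, K), -1))))
g = 2 (g = Mul(10, Rational(1, 5)) = 2)
Function('v')(l, T) = Mul(2, l, Add(-1, T)) (Function('v')(l, T) = Mul(Add(l, l), Add(T, -1)) = Mul(Mul(2, l), Add(-1, T)) = Mul(2, l, Add(-1, T)))
Add(Mul(-11, Function('v')(g, 0)), Function('E')(D, -40)) = Add(Mul(-11, Mul(2, 2, Add(-1, 0))), Mul(Pow(Add(-16, -50), -1), Add(-48, Mul(2, -40), Mul(3, -50)))) = Add(Mul(-11, Mul(2, 2, -1)), Mul(Pow(-66, -1), Add(-48, -80, -150))) = Add(Mul(-11, -4), Mul(Rational(-1, 66), -278)) = Add(44, Rational(139, 33)) = Rational(1591, 33)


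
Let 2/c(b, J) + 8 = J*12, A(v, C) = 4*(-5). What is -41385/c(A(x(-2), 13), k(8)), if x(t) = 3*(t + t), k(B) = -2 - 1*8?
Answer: 2648640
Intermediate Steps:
k(B) = -10 (k(B) = -2 - 8 = -10)
x(t) = 6*t (x(t) = 3*(2*t) = 6*t)
A(v, C) = -20
c(b, J) = 2/(-8 + 12*J) (c(b, J) = 2/(-8 + J*12) = 2/(-8 + 12*J))
-41385/c(A(x(-2), 13), k(8)) = -41385/(1/(2*(-2 + 3*(-10)))) = -41385/(1/(2*(-2 - 30))) = -41385/((1/2)/(-32)) = -41385/((1/2)*(-1/32)) = -41385/(-1/64) = -41385*(-64) = 2648640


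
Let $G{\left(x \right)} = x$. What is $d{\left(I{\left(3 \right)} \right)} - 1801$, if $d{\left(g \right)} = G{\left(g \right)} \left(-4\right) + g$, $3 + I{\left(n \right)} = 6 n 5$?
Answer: $-2062$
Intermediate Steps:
$I{\left(n \right)} = -3 + 30 n$ ($I{\left(n \right)} = -3 + 6 n 5 = -3 + 30 n$)
$d{\left(g \right)} = - 3 g$ ($d{\left(g \right)} = g \left(-4\right) + g = - 4 g + g = - 3 g$)
$d{\left(I{\left(3 \right)} \right)} - 1801 = - 3 \left(-3 + 30 \cdot 3\right) - 1801 = - 3 \left(-3 + 90\right) - 1801 = \left(-3\right) 87 - 1801 = -261 - 1801 = -2062$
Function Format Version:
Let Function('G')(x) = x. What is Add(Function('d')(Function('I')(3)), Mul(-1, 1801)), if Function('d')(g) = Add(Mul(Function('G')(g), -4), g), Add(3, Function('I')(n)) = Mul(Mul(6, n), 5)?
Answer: -2062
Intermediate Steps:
Function('I')(n) = Add(-3, Mul(30, n)) (Function('I')(n) = Add(-3, Mul(Mul(6, n), 5)) = Add(-3, Mul(30, n)))
Function('d')(g) = Mul(-3, g) (Function('d')(g) = Add(Mul(g, -4), g) = Add(Mul(-4, g), g) = Mul(-3, g))
Add(Function('d')(Function('I')(3)), Mul(-1, 1801)) = Add(Mul(-3, Add(-3, Mul(30, 3))), Mul(-1, 1801)) = Add(Mul(-3, Add(-3, 90)), -1801) = Add(Mul(-3, 87), -1801) = Add(-261, -1801) = -2062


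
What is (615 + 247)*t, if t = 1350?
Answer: 1163700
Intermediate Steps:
(615 + 247)*t = (615 + 247)*1350 = 862*1350 = 1163700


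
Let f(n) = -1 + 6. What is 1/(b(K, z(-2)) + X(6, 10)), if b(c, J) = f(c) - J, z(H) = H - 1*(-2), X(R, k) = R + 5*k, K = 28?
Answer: 1/61 ≈ 0.016393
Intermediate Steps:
f(n) = 5
z(H) = 2 + H (z(H) = H + 2 = 2 + H)
b(c, J) = 5 - J
1/(b(K, z(-2)) + X(6, 10)) = 1/((5 - (2 - 2)) + (6 + 5*10)) = 1/((5 - 1*0) + (6 + 50)) = 1/((5 + 0) + 56) = 1/(5 + 56) = 1/61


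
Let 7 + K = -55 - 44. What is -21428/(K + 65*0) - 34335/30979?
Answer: 330089251/1641887 ≈ 201.04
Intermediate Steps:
K = -106 (K = -7 + (-55 - 44) = -7 - 99 = -106)
-21428/(K + 65*0) - 34335/30979 = -21428/(-106 + 65*0) - 34335/30979 = -21428/(-106 + 0) - 34335*1/30979 = -21428/(-106) - 34335/30979 = -21428*(-1/106) - 34335/30979 = 10714/53 - 34335/30979 = 330089251/1641887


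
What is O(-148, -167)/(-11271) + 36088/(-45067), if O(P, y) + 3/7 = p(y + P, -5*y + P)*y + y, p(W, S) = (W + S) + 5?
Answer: 334650909/69718649 ≈ 4.8000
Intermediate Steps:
p(W, S) = 5 + S + W (p(W, S) = (S + W) + 5 = 5 + S + W)
O(P, y) = -3/7 + y + y*(5 - 4*y + 2*P) (O(P, y) = -3/7 + ((5 + (-5*y + P) + (y + P))*y + y) = -3/7 + ((5 + (P - 5*y) + (P + y))*y + y) = -3/7 + ((5 - 4*y + 2*P)*y + y) = -3/7 + (y*(5 - 4*y + 2*P) + y) = -3/7 + (y + y*(5 - 4*y + 2*P)) = -3/7 + y + y*(5 - 4*y + 2*P))
O(-148, -167)/(-11271) + 36088/(-45067) = (-3/7 - 167 - 167*(5 - 4*(-167) + 2*(-148)))/(-11271) + 36088/(-45067) = (-3/7 - 167 - 167*(5 + 668 - 296))*(-1/11271) + 36088*(-1/45067) = (-3/7 - 167 - 167*377)*(-1/11271) - 36088/45067 = (-3/7 - 167 - 62959)*(-1/11271) - 36088/45067 = -441885/7*(-1/11271) - 36088/45067 = 147295/26299 - 36088/45067 = 334650909/69718649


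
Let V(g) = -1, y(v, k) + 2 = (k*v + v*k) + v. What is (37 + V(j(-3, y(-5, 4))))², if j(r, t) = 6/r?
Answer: 1296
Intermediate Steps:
y(v, k) = -2 + v + 2*k*v (y(v, k) = -2 + ((k*v + v*k) + v) = -2 + ((k*v + k*v) + v) = -2 + (2*k*v + v) = -2 + (v + 2*k*v) = -2 + v + 2*k*v)
(37 + V(j(-3, y(-5, 4))))² = (37 - 1)² = 36² = 1296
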